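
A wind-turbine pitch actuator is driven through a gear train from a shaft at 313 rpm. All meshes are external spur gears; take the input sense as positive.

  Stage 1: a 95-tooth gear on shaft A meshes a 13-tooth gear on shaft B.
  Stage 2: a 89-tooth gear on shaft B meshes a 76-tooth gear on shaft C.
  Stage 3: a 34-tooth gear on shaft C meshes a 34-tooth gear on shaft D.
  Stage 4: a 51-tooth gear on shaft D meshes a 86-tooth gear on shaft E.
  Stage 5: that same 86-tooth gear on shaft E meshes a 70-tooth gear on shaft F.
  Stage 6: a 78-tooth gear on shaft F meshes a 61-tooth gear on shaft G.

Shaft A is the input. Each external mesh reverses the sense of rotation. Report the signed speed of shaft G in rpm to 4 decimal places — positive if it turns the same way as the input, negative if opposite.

Stage 1 [95T→13T]: ω = 313.0000×95/13 = 2287.3077 rpm, dir flips to −; running = −2287.3077
Stage 2 [89T→76T]: ω = 2287.3077×89/76 = 2678.5577 rpm, dir flips to +; running = +2678.5577
Stage 3 [34T→34T]: ω = 2678.5577×34/34 = 2678.5577 rpm, dir flips to −; running = −2678.5577
Stage 4 [51T→86T]: ω = 2678.5577×51/86 = 1588.4470 rpm, dir flips to +; running = +1588.4470
Stage 5 [86T→70T]: ω = 1588.4470×86/70 = 1951.5206 rpm, dir flips to −; running = −1951.5206
Stage 6 [78T→61T]: ω = 1951.5206×78/61 = 2495.3870 rpm, dir flips to +; running = +2495.3870

+2495.3870 rpm (same as input, |ω| = 2495.3870 rpm)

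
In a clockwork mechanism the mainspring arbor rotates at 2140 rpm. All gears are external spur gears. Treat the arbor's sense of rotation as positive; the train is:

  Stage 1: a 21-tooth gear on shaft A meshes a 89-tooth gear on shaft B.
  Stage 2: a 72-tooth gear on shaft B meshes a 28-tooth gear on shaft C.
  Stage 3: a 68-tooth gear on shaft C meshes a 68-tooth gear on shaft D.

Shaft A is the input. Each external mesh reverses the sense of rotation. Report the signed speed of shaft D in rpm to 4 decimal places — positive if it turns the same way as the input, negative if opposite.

Stage 1 [21T→89T]: ω = 2140.0000×21/89 = 504.9438 rpm, dir flips to −; running = −504.9438
Stage 2 [72T→28T]: ω = 504.9438×72/28 = 1298.4270 rpm, dir flips to +; running = +1298.4270
Stage 3 [68T→68T]: ω = 1298.4270×68/68 = 1298.4270 rpm, dir flips to −; running = −1298.4270

-1298.4270 rpm (opposite to input, |ω| = 1298.4270 rpm)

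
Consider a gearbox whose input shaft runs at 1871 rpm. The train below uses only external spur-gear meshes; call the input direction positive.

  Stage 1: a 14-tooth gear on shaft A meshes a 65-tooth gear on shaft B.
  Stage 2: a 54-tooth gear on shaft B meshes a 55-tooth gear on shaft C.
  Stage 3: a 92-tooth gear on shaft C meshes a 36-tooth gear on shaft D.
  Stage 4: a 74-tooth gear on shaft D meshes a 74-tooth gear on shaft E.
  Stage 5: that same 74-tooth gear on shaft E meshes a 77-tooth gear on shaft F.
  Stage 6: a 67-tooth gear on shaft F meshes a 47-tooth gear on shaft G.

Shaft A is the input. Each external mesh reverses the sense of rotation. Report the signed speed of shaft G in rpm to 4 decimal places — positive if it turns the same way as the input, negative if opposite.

+1385.2329 rpm (same as input, |ω| = 1385.2329 rpm)

Stage 1 [14T→65T]: ω = 1871.0000×14/65 = 402.9846 rpm, dir flips to −; running = −402.9846
Stage 2 [54T→55T]: ω = 402.9846×54/55 = 395.6576 rpm, dir flips to +; running = +395.6576
Stage 3 [92T→36T]: ω = 395.6576×92/36 = 1011.1250 rpm, dir flips to −; running = −1011.1250
Stage 4 [74T→74T]: ω = 1011.1250×74/74 = 1011.1250 rpm, dir flips to +; running = +1011.1250
Stage 5 [74T→77T]: ω = 1011.1250×74/77 = 971.7306 rpm, dir flips to −; running = −971.7306
Stage 6 [67T→47T]: ω = 971.7306×67/47 = 1385.2329 rpm, dir flips to +; running = +1385.2329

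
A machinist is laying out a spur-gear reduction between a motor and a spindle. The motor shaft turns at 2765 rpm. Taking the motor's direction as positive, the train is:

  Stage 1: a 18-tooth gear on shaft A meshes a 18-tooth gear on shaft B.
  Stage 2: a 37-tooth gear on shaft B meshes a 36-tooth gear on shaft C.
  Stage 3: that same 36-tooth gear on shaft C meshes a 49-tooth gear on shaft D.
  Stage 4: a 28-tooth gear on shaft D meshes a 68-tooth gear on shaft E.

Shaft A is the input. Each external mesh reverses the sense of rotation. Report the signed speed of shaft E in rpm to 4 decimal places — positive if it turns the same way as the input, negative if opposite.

+859.7059 rpm (same as input, |ω| = 859.7059 rpm)

Stage 1 [18T→18T]: ω = 2765.0000×18/18 = 2765.0000 rpm, dir flips to −; running = −2765.0000
Stage 2 [37T→36T]: ω = 2765.0000×37/36 = 2841.8056 rpm, dir flips to +; running = +2841.8056
Stage 3 [36T→49T]: ω = 2841.8056×36/49 = 2087.8571 rpm, dir flips to −; running = −2087.8571
Stage 4 [28T→68T]: ω = 2087.8571×28/68 = 859.7059 rpm, dir flips to +; running = +859.7059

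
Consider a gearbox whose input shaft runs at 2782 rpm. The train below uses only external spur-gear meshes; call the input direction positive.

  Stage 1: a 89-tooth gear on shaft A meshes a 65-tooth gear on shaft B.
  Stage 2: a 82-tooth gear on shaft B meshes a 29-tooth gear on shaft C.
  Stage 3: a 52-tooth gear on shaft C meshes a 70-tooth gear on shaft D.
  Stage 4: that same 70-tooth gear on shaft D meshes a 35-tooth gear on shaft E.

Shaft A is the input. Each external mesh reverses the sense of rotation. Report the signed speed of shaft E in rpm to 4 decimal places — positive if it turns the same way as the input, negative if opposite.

+16002.3929 rpm (same as input, |ω| = 16002.3929 rpm)

Stage 1 [89T→65T]: ω = 2782.0000×89/65 = 3809.2000 rpm, dir flips to −; running = −3809.2000
Stage 2 [82T→29T]: ω = 3809.2000×82/29 = 10770.8414 rpm, dir flips to +; running = +10770.8414
Stage 3 [52T→70T]: ω = 10770.8414×52/70 = 8001.1965 rpm, dir flips to −; running = −8001.1965
Stage 4 [70T→35T]: ω = 8001.1965×70/35 = 16002.3929 rpm, dir flips to +; running = +16002.3929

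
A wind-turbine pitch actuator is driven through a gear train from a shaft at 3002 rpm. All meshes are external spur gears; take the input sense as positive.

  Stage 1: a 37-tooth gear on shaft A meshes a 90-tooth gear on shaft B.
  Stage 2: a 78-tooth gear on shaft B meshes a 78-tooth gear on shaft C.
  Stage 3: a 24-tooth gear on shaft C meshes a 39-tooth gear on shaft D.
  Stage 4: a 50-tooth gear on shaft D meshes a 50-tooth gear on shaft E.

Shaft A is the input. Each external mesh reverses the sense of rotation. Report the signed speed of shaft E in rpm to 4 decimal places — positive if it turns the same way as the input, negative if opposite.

+759.4803 rpm (same as input, |ω| = 759.4803 rpm)

Stage 1 [37T→90T]: ω = 3002.0000×37/90 = 1234.1556 rpm, dir flips to −; running = −1234.1556
Stage 2 [78T→78T]: ω = 1234.1556×78/78 = 1234.1556 rpm, dir flips to +; running = +1234.1556
Stage 3 [24T→39T]: ω = 1234.1556×24/39 = 759.4803 rpm, dir flips to −; running = −759.4803
Stage 4 [50T→50T]: ω = 759.4803×50/50 = 759.4803 rpm, dir flips to +; running = +759.4803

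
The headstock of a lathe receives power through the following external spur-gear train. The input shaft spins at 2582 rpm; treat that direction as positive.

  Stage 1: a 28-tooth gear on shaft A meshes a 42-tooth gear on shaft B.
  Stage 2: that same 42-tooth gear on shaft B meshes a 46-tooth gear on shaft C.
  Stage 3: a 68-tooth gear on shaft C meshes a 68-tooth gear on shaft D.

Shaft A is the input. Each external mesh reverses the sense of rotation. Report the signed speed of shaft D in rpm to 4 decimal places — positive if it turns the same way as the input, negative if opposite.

Stage 1 [28T→42T]: ω = 2582.0000×28/42 = 1721.3333 rpm, dir flips to −; running = −1721.3333
Stage 2 [42T→46T]: ω = 1721.3333×42/46 = 1571.6522 rpm, dir flips to +; running = +1571.6522
Stage 3 [68T→68T]: ω = 1571.6522×68/68 = 1571.6522 rpm, dir flips to −; running = −1571.6522

-1571.6522 rpm (opposite to input, |ω| = 1571.6522 rpm)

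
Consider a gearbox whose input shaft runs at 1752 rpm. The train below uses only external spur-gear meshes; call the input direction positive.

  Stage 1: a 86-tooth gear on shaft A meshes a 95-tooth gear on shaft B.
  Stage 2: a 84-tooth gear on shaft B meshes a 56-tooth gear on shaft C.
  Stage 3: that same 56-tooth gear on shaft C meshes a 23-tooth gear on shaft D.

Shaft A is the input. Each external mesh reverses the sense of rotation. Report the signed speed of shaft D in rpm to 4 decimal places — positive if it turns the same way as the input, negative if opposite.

-5792.4247 rpm (opposite to input, |ω| = 5792.4247 rpm)

Stage 1 [86T→95T]: ω = 1752.0000×86/95 = 1586.0211 rpm, dir flips to −; running = −1586.0211
Stage 2 [84T→56T]: ω = 1586.0211×84/56 = 2379.0316 rpm, dir flips to +; running = +2379.0316
Stage 3 [56T→23T]: ω = 2379.0316×56/23 = 5792.4247 rpm, dir flips to −; running = −5792.4247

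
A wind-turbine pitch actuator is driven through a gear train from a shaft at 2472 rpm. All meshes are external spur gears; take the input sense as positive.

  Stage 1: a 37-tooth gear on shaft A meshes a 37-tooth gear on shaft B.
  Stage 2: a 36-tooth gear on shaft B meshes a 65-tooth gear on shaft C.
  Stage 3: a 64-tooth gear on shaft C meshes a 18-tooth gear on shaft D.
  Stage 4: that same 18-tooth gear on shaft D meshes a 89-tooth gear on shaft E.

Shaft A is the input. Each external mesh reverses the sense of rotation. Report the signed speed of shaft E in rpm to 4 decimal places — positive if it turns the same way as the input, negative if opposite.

Stage 1 [37T→37T]: ω = 2472.0000×37/37 = 2472.0000 rpm, dir flips to −; running = −2472.0000
Stage 2 [36T→65T]: ω = 2472.0000×36/65 = 1369.1077 rpm, dir flips to +; running = +1369.1077
Stage 3 [64T→18T]: ω = 1369.1077×64/18 = 4867.9385 rpm, dir flips to −; running = −4867.9385
Stage 4 [18T→89T]: ω = 4867.9385×18/89 = 984.5269 rpm, dir flips to +; running = +984.5269

+984.5269 rpm (same as input, |ω| = 984.5269 rpm)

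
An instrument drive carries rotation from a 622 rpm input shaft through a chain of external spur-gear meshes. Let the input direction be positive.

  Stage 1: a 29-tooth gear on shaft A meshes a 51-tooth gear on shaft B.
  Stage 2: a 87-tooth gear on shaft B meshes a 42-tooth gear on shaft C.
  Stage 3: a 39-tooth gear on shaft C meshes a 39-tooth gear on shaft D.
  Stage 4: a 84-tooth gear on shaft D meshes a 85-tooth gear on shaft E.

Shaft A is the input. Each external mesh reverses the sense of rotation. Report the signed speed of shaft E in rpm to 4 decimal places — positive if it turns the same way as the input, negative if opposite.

+724.0166 rpm (same as input, |ω| = 724.0166 rpm)

Stage 1 [29T→51T]: ω = 622.0000×29/51 = 353.6863 rpm, dir flips to −; running = −353.6863
Stage 2 [87T→42T]: ω = 353.6863×87/42 = 732.6359 rpm, dir flips to +; running = +732.6359
Stage 3 [39T→39T]: ω = 732.6359×39/39 = 732.6359 rpm, dir flips to −; running = −732.6359
Stage 4 [84T→85T]: ω = 732.6359×84/85 = 724.0166 rpm, dir flips to +; running = +724.0166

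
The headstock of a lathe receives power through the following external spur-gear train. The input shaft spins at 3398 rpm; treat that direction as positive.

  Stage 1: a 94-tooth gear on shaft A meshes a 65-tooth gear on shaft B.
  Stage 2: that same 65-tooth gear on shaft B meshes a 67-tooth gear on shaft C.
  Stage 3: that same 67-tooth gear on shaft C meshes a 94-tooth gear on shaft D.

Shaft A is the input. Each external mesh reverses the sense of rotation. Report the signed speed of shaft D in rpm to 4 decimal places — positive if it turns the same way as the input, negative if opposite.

Stage 1 [94T→65T]: ω = 3398.0000×94/65 = 4914.0308 rpm, dir flips to −; running = −4914.0308
Stage 2 [65T→67T]: ω = 4914.0308×65/67 = 4767.3433 rpm, dir flips to +; running = +4767.3433
Stage 3 [67T→94T]: ω = 4767.3433×67/94 = 3398.0000 rpm, dir flips to −; running = −3398.0000

-3398.0000 rpm (opposite to input, |ω| = 3398.0000 rpm)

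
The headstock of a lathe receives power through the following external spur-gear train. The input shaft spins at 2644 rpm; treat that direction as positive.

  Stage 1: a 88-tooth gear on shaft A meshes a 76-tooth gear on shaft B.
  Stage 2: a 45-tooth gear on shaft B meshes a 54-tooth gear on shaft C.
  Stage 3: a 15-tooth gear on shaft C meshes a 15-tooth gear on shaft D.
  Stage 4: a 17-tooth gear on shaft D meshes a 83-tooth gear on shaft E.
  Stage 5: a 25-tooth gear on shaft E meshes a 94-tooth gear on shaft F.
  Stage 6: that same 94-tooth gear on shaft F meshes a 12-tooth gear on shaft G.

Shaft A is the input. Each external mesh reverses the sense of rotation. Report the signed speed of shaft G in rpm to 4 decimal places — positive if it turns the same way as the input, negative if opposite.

Stage 1 [88T→76T]: ω = 2644.0000×88/76 = 3061.4737 rpm, dir flips to −; running = −3061.4737
Stage 2 [45T→54T]: ω = 3061.4737×45/54 = 2551.2281 rpm, dir flips to +; running = +2551.2281
Stage 3 [15T→15T]: ω = 2551.2281×15/15 = 2551.2281 rpm, dir flips to −; running = −2551.2281
Stage 4 [17T→83T]: ω = 2551.2281×17/83 = 522.5407 rpm, dir flips to +; running = +522.5407
Stage 5 [25T→94T]: ω = 522.5407×25/94 = 138.9736 rpm, dir flips to −; running = −138.9736
Stage 6 [94T→12T]: ω = 138.9736×94/12 = 1088.6264 rpm, dir flips to +; running = +1088.6264

+1088.6264 rpm (same as input, |ω| = 1088.6264 rpm)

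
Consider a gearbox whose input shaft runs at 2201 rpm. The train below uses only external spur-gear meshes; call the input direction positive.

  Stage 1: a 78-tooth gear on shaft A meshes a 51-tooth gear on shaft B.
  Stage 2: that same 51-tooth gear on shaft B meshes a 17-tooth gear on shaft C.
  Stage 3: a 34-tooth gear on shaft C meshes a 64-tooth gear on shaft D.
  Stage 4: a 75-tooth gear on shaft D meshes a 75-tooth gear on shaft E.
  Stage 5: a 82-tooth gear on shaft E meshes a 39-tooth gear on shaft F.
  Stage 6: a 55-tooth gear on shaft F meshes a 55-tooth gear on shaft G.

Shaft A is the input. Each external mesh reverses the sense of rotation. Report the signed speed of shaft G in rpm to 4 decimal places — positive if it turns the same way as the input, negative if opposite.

+11280.1250 rpm (same as input, |ω| = 11280.1250 rpm)

Stage 1 [78T→51T]: ω = 2201.0000×78/51 = 3366.2353 rpm, dir flips to −; running = −3366.2353
Stage 2 [51T→17T]: ω = 3366.2353×51/17 = 10098.7059 rpm, dir flips to +; running = +10098.7059
Stage 3 [34T→64T]: ω = 10098.7059×34/64 = 5364.9375 rpm, dir flips to −; running = −5364.9375
Stage 4 [75T→75T]: ω = 5364.9375×75/75 = 5364.9375 rpm, dir flips to +; running = +5364.9375
Stage 5 [82T→39T]: ω = 5364.9375×82/39 = 11280.1250 rpm, dir flips to −; running = −11280.1250
Stage 6 [55T→55T]: ω = 11280.1250×55/55 = 11280.1250 rpm, dir flips to +; running = +11280.1250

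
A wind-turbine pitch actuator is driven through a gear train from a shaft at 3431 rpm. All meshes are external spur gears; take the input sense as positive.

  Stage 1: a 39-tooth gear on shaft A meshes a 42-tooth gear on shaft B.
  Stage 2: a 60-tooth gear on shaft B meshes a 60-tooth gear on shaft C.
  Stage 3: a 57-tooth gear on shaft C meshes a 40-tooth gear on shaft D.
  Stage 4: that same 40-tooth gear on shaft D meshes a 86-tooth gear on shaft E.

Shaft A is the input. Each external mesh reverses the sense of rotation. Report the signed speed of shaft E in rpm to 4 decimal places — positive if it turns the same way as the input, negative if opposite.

+2111.6038 rpm (same as input, |ω| = 2111.6038 rpm)

Stage 1 [39T→42T]: ω = 3431.0000×39/42 = 3185.9286 rpm, dir flips to −; running = −3185.9286
Stage 2 [60T→60T]: ω = 3185.9286×60/60 = 3185.9286 rpm, dir flips to +; running = +3185.9286
Stage 3 [57T→40T]: ω = 3185.9286×57/40 = 4539.9482 rpm, dir flips to −; running = −4539.9482
Stage 4 [40T→86T]: ω = 4539.9482×40/86 = 2111.6038 rpm, dir flips to +; running = +2111.6038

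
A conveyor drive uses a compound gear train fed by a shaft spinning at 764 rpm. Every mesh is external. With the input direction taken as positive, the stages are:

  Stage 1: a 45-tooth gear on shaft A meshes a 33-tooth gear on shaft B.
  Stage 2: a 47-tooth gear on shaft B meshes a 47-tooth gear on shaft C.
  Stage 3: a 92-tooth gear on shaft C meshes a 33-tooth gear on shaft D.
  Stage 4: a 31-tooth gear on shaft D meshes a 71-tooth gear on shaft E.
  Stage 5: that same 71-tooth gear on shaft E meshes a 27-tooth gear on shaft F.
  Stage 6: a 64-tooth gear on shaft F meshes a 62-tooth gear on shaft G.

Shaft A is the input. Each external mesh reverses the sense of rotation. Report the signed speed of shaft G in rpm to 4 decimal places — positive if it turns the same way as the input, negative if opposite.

+3442.3263 rpm (same as input, |ω| = 3442.3263 rpm)

Stage 1 [45T→33T]: ω = 764.0000×45/33 = 1041.8182 rpm, dir flips to −; running = −1041.8182
Stage 2 [47T→47T]: ω = 1041.8182×47/47 = 1041.8182 rpm, dir flips to +; running = +1041.8182
Stage 3 [92T→33T]: ω = 1041.8182×92/33 = 2904.4628 rpm, dir flips to −; running = −2904.4628
Stage 4 [31T→71T]: ω = 2904.4628×31/71 = 1268.1457 rpm, dir flips to +; running = +1268.1457
Stage 5 [71T→27T]: ω = 1268.1457×71/27 = 3334.7536 rpm, dir flips to −; running = −3334.7536
Stage 6 [64T→62T]: ω = 3334.7536×64/62 = 3442.3263 rpm, dir flips to +; running = +3442.3263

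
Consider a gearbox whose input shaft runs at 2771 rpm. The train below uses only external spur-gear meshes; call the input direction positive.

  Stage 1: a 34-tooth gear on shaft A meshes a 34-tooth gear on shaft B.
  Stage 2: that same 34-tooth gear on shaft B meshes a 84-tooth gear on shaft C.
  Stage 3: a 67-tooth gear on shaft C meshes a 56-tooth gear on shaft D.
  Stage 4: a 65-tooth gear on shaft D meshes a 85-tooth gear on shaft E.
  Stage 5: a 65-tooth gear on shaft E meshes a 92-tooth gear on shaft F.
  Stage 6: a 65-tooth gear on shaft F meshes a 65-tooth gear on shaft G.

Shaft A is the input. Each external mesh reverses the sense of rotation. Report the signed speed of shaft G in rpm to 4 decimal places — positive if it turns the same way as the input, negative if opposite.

Stage 1 [34T→34T]: ω = 2771.0000×34/34 = 2771.0000 rpm, dir flips to −; running = −2771.0000
Stage 2 [34T→84T]: ω = 2771.0000×34/84 = 1121.5952 rpm, dir flips to +; running = +1121.5952
Stage 3 [67T→56T]: ω = 1121.5952×67/56 = 1341.9086 rpm, dir flips to −; running = −1341.9086
Stage 4 [65T→85T]: ω = 1341.9086×65/85 = 1026.1654 rpm, dir flips to +; running = +1026.1654
Stage 5 [65T→92T]: ω = 1026.1654×65/92 = 725.0082 rpm, dir flips to −; running = −725.0082
Stage 6 [65T→65T]: ω = 725.0082×65/65 = 725.0082 rpm, dir flips to +; running = +725.0082

+725.0082 rpm (same as input, |ω| = 725.0082 rpm)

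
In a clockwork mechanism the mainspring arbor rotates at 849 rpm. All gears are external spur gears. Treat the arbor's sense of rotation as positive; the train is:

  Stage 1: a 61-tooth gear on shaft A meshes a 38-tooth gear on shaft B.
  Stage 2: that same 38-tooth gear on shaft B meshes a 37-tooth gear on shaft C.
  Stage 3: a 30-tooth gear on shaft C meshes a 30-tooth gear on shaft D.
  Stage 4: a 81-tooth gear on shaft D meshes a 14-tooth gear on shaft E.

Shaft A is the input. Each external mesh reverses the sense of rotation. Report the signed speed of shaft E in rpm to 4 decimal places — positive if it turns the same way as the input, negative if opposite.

+8098.2799 rpm (same as input, |ω| = 8098.2799 rpm)

Stage 1 [61T→38T]: ω = 849.0000×61/38 = 1362.8684 rpm, dir flips to −; running = −1362.8684
Stage 2 [38T→37T]: ω = 1362.8684×38/37 = 1399.7027 rpm, dir flips to +; running = +1399.7027
Stage 3 [30T→30T]: ω = 1399.7027×30/30 = 1399.7027 rpm, dir flips to −; running = −1399.7027
Stage 4 [81T→14T]: ω = 1399.7027×81/14 = 8098.2799 rpm, dir flips to +; running = +8098.2799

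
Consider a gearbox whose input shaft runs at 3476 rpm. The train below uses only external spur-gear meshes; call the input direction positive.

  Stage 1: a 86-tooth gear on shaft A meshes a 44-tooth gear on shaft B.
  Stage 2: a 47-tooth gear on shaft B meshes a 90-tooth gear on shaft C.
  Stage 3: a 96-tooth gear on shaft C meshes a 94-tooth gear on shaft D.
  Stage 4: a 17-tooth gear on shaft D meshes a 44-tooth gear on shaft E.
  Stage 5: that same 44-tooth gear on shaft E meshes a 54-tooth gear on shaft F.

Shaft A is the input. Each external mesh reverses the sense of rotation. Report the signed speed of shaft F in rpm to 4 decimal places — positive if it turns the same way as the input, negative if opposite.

Stage 1 [86T→44T]: ω = 3476.0000×86/44 = 6794.0000 rpm, dir flips to −; running = −6794.0000
Stage 2 [47T→90T]: ω = 6794.0000×47/90 = 3547.9778 rpm, dir flips to +; running = +3547.9778
Stage 3 [96T→94T]: ω = 3547.9778×96/94 = 3623.4667 rpm, dir flips to −; running = −3623.4667
Stage 4 [17T→44T]: ω = 3623.4667×17/44 = 1399.9758 rpm, dir flips to +; running = +1399.9758
Stage 5 [44T→54T]: ω = 1399.9758×44/54 = 1140.7210 rpm, dir flips to −; running = −1140.7210

-1140.7210 rpm (opposite to input, |ω| = 1140.7210 rpm)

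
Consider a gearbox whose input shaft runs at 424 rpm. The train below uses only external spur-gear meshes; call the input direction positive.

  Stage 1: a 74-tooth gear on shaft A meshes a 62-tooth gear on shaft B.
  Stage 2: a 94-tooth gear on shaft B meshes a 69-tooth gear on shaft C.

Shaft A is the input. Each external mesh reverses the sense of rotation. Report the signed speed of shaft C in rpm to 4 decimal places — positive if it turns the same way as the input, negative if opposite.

Stage 1 [74T→62T]: ω = 424.0000×74/62 = 506.0645 rpm, dir flips to −; running = −506.0645
Stage 2 [94T→69T]: ω = 506.0645×94/69 = 689.4212 rpm, dir flips to +; running = +689.4212

+689.4212 rpm (same as input, |ω| = 689.4212 rpm)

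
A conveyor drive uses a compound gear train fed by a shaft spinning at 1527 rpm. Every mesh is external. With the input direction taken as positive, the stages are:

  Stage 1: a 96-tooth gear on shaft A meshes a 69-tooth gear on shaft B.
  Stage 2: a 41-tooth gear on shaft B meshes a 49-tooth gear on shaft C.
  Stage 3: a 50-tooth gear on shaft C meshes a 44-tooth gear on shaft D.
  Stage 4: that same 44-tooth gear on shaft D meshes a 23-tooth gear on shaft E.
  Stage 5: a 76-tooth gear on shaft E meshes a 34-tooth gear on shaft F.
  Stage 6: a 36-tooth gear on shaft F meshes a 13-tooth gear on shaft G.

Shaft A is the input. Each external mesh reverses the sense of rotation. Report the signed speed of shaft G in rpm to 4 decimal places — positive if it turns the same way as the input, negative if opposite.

+23921.3094 rpm (same as input, |ω| = 23921.3094 rpm)

Stage 1 [96T→69T]: ω = 1527.0000×96/69 = 2124.5217 rpm, dir flips to −; running = −2124.5217
Stage 2 [41T→49T]: ω = 2124.5217×41/49 = 1777.6610 rpm, dir flips to +; running = +1777.6610
Stage 3 [50T→44T]: ω = 1777.6610×50/44 = 2020.0694 rpm, dir flips to −; running = −2020.0694
Stage 4 [44T→23T]: ω = 2020.0694×44/23 = 3864.4805 rpm, dir flips to +; running = +3864.4805
Stage 5 [76T→34T]: ω = 3864.4805×76/34 = 8638.2506 rpm, dir flips to −; running = −8638.2506
Stage 6 [36T→13T]: ω = 8638.2506×36/13 = 23921.3094 rpm, dir flips to +; running = +23921.3094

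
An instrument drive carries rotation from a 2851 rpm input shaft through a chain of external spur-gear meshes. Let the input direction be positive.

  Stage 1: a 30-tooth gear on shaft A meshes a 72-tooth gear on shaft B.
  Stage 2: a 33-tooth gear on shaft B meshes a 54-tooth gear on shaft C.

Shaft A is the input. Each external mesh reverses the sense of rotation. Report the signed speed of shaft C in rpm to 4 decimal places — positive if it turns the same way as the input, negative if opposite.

Stage 1 [30T→72T]: ω = 2851.0000×30/72 = 1187.9167 rpm, dir flips to −; running = −1187.9167
Stage 2 [33T→54T]: ω = 1187.9167×33/54 = 725.9491 rpm, dir flips to +; running = +725.9491

+725.9491 rpm (same as input, |ω| = 725.9491 rpm)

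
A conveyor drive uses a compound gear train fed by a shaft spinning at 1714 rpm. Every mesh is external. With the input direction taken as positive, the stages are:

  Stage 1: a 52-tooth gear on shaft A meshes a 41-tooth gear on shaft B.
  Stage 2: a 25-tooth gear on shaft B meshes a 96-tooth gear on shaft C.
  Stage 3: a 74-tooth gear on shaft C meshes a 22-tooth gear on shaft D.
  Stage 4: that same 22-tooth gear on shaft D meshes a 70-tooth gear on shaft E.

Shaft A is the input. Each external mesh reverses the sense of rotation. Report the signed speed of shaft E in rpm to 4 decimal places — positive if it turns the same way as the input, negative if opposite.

+598.4567 rpm (same as input, |ω| = 598.4567 rpm)

Stage 1 [52T→41T]: ω = 1714.0000×52/41 = 2173.8537 rpm, dir flips to −; running = −2173.8537
Stage 2 [25T→96T]: ω = 2173.8537×25/96 = 566.1077 rpm, dir flips to +; running = +566.1077
Stage 3 [74T→22T]: ω = 566.1077×74/22 = 1904.1805 rpm, dir flips to −; running = −1904.1805
Stage 4 [22T→70T]: ω = 1904.1805×22/70 = 598.4567 rpm, dir flips to +; running = +598.4567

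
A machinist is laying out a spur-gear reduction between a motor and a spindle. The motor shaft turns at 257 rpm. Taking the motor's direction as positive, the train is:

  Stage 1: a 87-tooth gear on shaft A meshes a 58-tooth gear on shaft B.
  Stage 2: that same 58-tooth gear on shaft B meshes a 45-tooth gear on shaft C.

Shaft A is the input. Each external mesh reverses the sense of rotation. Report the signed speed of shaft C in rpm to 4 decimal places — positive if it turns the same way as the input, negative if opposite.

+496.8667 rpm (same as input, |ω| = 496.8667 rpm)

Stage 1 [87T→58T]: ω = 257.0000×87/58 = 385.5000 rpm, dir flips to −; running = −385.5000
Stage 2 [58T→45T]: ω = 385.5000×58/45 = 496.8667 rpm, dir flips to +; running = +496.8667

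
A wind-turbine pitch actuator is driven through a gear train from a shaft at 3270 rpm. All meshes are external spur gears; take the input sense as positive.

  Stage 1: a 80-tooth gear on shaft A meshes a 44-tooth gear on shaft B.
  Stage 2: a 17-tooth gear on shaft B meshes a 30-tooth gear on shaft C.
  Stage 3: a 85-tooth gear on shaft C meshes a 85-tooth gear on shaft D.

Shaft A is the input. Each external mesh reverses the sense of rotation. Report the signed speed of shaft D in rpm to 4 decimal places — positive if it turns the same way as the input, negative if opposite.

-3369.0909 rpm (opposite to input, |ω| = 3369.0909 rpm)

Stage 1 [80T→44T]: ω = 3270.0000×80/44 = 5945.4545 rpm, dir flips to −; running = −5945.4545
Stage 2 [17T→30T]: ω = 5945.4545×17/30 = 3369.0909 rpm, dir flips to +; running = +3369.0909
Stage 3 [85T→85T]: ω = 3369.0909×85/85 = 3369.0909 rpm, dir flips to −; running = −3369.0909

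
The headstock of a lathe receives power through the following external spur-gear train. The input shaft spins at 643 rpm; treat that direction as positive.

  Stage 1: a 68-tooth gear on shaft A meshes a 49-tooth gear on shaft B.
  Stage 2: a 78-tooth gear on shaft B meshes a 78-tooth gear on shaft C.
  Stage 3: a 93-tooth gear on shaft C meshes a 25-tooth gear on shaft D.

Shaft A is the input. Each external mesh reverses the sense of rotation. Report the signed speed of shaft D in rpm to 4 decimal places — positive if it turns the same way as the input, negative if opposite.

-3319.4547 rpm (opposite to input, |ω| = 3319.4547 rpm)

Stage 1 [68T→49T]: ω = 643.0000×68/49 = 892.3265 rpm, dir flips to −; running = −892.3265
Stage 2 [78T→78T]: ω = 892.3265×78/78 = 892.3265 rpm, dir flips to +; running = +892.3265
Stage 3 [93T→25T]: ω = 892.3265×93/25 = 3319.4547 rpm, dir flips to −; running = −3319.4547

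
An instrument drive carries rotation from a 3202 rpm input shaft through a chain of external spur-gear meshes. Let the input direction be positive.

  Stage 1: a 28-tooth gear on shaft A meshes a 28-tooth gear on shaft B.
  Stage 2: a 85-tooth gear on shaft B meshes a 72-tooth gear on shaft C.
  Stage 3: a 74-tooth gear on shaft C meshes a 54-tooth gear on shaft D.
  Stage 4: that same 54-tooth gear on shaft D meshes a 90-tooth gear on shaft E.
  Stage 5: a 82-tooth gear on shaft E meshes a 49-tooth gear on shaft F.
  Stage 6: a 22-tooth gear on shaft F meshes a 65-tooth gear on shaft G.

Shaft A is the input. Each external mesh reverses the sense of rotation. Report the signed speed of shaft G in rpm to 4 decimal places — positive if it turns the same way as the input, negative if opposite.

Stage 1 [28T→28T]: ω = 3202.0000×28/28 = 3202.0000 rpm, dir flips to −; running = −3202.0000
Stage 2 [85T→72T]: ω = 3202.0000×85/72 = 3780.1389 rpm, dir flips to +; running = +3780.1389
Stage 3 [74T→54T]: ω = 3780.1389×74/54 = 5180.1903 rpm, dir flips to −; running = −5180.1903
Stage 4 [54T→90T]: ω = 5180.1903×54/90 = 3108.1142 rpm, dir flips to +; running = +3108.1142
Stage 5 [82T→49T]: ω = 3108.1142×82/49 = 5201.3340 rpm, dir flips to −; running = −5201.3340
Stage 6 [22T→65T]: ω = 5201.3340×22/65 = 1760.4515 rpm, dir flips to +; running = +1760.4515

+1760.4515 rpm (same as input, |ω| = 1760.4515 rpm)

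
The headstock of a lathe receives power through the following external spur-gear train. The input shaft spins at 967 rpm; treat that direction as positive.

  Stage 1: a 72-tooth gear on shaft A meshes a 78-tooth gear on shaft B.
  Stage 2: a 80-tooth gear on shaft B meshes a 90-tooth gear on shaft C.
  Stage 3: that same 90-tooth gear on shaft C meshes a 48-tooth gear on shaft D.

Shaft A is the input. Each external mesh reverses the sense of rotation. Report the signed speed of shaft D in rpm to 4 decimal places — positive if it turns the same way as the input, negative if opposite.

Stage 1 [72T→78T]: ω = 967.0000×72/78 = 892.6154 rpm, dir flips to −; running = −892.6154
Stage 2 [80T→90T]: ω = 892.6154×80/90 = 793.4359 rpm, dir flips to +; running = +793.4359
Stage 3 [90T→48T]: ω = 793.4359×90/48 = 1487.6923 rpm, dir flips to −; running = −1487.6923

-1487.6923 rpm (opposite to input, |ω| = 1487.6923 rpm)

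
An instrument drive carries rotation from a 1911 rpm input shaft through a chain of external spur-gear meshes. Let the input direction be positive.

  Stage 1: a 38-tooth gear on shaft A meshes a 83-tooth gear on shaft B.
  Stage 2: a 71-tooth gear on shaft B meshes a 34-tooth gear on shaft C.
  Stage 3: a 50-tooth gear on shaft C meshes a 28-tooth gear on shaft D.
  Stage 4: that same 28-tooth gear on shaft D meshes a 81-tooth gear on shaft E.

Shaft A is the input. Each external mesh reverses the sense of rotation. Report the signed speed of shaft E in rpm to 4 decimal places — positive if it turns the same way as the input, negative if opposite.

Stage 1 [38T→83T]: ω = 1911.0000×38/83 = 874.9157 rpm, dir flips to −; running = −874.9157
Stage 2 [71T→34T]: ω = 874.9157×71/34 = 1827.0298 rpm, dir flips to +; running = +1827.0298
Stage 3 [50T→28T]: ω = 1827.0298×50/28 = 3262.5532 rpm, dir flips to −; running = −3262.5532
Stage 4 [28T→81T]: ω = 3262.5532×28/81 = 1127.7962 rpm, dir flips to +; running = +1127.7962

+1127.7962 rpm (same as input, |ω| = 1127.7962 rpm)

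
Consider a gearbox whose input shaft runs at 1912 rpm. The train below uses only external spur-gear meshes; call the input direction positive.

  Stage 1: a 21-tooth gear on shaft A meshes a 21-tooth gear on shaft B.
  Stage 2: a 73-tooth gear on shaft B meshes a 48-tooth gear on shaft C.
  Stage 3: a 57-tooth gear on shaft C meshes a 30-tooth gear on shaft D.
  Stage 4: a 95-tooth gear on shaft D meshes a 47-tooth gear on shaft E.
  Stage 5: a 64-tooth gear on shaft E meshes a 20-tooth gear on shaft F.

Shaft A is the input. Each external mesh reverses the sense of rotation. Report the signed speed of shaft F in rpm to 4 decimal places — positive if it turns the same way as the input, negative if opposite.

Stage 1 [21T→21T]: ω = 1912.0000×21/21 = 1912.0000 rpm, dir flips to −; running = −1912.0000
Stage 2 [73T→48T]: ω = 1912.0000×73/48 = 2907.8333 rpm, dir flips to +; running = +2907.8333
Stage 3 [57T→30T]: ω = 2907.8333×57/30 = 5524.8833 rpm, dir flips to −; running = −5524.8833
Stage 4 [95T→47T]: ω = 5524.8833×95/47 = 11167.3174 rpm, dir flips to +; running = +11167.3174
Stage 5 [64T→20T]: ω = 11167.3174×64/20 = 35735.4156 rpm, dir flips to −; running = −35735.4156

-35735.4156 rpm (opposite to input, |ω| = 35735.4156 rpm)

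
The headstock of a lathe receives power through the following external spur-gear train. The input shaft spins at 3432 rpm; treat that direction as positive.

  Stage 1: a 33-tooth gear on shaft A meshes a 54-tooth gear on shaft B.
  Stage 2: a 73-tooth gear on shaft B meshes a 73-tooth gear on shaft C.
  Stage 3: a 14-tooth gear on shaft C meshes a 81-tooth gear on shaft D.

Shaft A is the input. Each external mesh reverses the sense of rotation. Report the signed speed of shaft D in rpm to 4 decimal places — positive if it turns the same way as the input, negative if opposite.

-362.5021 rpm (opposite to input, |ω| = 362.5021 rpm)

Stage 1 [33T→54T]: ω = 3432.0000×33/54 = 2097.3333 rpm, dir flips to −; running = −2097.3333
Stage 2 [73T→73T]: ω = 2097.3333×73/73 = 2097.3333 rpm, dir flips to +; running = +2097.3333
Stage 3 [14T→81T]: ω = 2097.3333×14/81 = 362.5021 rpm, dir flips to −; running = −362.5021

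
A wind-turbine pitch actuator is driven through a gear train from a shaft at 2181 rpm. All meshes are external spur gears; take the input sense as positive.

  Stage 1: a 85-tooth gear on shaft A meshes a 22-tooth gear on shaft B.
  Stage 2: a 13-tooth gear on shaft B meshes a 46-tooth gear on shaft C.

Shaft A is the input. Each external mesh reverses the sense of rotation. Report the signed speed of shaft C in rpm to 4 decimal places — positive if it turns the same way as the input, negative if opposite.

+2381.4279 rpm (same as input, |ω| = 2381.4279 rpm)

Stage 1 [85T→22T]: ω = 2181.0000×85/22 = 8426.5909 rpm, dir flips to −; running = −8426.5909
Stage 2 [13T→46T]: ω = 8426.5909×13/46 = 2381.4279 rpm, dir flips to +; running = +2381.4279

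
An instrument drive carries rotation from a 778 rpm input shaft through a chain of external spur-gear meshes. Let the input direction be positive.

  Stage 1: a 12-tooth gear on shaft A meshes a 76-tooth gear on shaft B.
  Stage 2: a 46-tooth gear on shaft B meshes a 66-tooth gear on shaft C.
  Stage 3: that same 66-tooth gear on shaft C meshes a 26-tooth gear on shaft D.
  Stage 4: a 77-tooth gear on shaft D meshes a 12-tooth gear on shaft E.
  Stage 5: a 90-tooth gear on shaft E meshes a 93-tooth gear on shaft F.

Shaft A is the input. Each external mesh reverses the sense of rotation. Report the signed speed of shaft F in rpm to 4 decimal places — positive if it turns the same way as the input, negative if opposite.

-1349.5867 rpm (opposite to input, |ω| = 1349.5867 rpm)

Stage 1 [12T→76T]: ω = 778.0000×12/76 = 122.8421 rpm, dir flips to −; running = −122.8421
Stage 2 [46T→66T]: ω = 122.8421×46/66 = 85.6172 rpm, dir flips to +; running = +85.6172
Stage 3 [66T→26T]: ω = 85.6172×66/26 = 217.3360 rpm, dir flips to −; running = −217.3360
Stage 4 [77T→12T]: ω = 217.3360×77/12 = 1394.5729 rpm, dir flips to +; running = +1394.5729
Stage 5 [90T→93T]: ω = 1394.5729×90/93 = 1349.5867 rpm, dir flips to −; running = −1349.5867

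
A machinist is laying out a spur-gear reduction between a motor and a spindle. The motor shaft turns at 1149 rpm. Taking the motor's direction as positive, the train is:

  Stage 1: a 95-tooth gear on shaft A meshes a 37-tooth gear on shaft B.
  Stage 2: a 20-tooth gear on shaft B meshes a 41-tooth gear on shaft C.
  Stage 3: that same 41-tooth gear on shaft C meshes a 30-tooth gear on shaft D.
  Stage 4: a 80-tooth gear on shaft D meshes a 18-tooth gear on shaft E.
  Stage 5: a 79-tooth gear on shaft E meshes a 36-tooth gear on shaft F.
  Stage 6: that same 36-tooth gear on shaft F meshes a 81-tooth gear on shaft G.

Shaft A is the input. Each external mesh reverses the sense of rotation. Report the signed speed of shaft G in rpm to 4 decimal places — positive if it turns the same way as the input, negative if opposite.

Stage 1 [95T→37T]: ω = 1149.0000×95/37 = 2950.1351 rpm, dir flips to −; running = −2950.1351
Stage 2 [20T→41T]: ω = 2950.1351×20/41 = 1439.0903 rpm, dir flips to +; running = +1439.0903
Stage 3 [41T→30T]: ω = 1439.0903×41/30 = 1966.7568 rpm, dir flips to −; running = −1966.7568
Stage 4 [80T→18T]: ω = 1966.7568×80/18 = 8741.1411 rpm, dir flips to +; running = +8741.1411
Stage 5 [79T→36T]: ω = 8741.1411×79/36 = 19181.9486 rpm, dir flips to −; running = −19181.9486
Stage 6 [36T→81T]: ω = 19181.9486×36/81 = 8525.3105 rpm, dir flips to +; running = +8525.3105

+8525.3105 rpm (same as input, |ω| = 8525.3105 rpm)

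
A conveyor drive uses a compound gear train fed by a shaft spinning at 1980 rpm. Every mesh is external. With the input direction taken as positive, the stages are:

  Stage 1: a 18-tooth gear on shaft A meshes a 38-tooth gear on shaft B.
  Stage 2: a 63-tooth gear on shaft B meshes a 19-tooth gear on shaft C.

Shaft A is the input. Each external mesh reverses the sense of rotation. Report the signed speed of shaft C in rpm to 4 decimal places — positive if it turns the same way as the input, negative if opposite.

+3109.8615 rpm (same as input, |ω| = 3109.8615 rpm)

Stage 1 [18T→38T]: ω = 1980.0000×18/38 = 937.8947 rpm, dir flips to −; running = −937.8947
Stage 2 [63T→19T]: ω = 937.8947×63/19 = 3109.8615 rpm, dir flips to +; running = +3109.8615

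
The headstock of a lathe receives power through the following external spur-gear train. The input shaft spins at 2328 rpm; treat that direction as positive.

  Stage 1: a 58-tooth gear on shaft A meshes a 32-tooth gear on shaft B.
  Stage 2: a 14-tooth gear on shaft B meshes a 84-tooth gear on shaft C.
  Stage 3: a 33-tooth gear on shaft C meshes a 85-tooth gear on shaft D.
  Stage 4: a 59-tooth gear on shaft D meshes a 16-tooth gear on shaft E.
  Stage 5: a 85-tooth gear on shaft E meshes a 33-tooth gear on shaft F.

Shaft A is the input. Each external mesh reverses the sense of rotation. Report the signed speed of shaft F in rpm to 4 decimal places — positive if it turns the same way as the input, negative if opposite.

Stage 1 [58T→32T]: ω = 2328.0000×58/32 = 4219.5000 rpm, dir flips to −; running = −4219.5000
Stage 2 [14T→84T]: ω = 4219.5000×14/84 = 703.2500 rpm, dir flips to +; running = +703.2500
Stage 3 [33T→85T]: ω = 703.2500×33/85 = 273.0265 rpm, dir flips to −; running = −273.0265
Stage 4 [59T→16T]: ω = 273.0265×59/16 = 1006.7851 rpm, dir flips to +; running = +1006.7851
Stage 5 [85T→33T]: ω = 1006.7851×85/33 = 2593.2344 rpm, dir flips to −; running = −2593.2344

-2593.2344 rpm (opposite to input, |ω| = 2593.2344 rpm)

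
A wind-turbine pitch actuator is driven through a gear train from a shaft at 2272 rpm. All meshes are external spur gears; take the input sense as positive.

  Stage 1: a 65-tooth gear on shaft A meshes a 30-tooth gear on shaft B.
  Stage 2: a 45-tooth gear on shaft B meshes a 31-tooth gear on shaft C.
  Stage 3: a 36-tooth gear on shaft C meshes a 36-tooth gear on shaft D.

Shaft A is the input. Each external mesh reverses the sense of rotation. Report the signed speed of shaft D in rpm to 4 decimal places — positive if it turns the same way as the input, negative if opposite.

-7145.8065 rpm (opposite to input, |ω| = 7145.8065 rpm)

Stage 1 [65T→30T]: ω = 2272.0000×65/30 = 4922.6667 rpm, dir flips to −; running = −4922.6667
Stage 2 [45T→31T]: ω = 4922.6667×45/31 = 7145.8065 rpm, dir flips to +; running = +7145.8065
Stage 3 [36T→36T]: ω = 7145.8065×36/36 = 7145.8065 rpm, dir flips to −; running = −7145.8065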